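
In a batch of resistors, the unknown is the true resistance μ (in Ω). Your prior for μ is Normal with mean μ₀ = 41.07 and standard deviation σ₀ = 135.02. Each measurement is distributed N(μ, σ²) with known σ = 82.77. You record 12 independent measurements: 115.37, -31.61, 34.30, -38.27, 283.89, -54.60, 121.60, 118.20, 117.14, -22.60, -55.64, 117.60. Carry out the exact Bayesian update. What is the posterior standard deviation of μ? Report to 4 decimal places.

23.5281

For Normal data with known variance σ², a Normal(μ₀, σ₀²) prior on μ is conjugate. Posterior precision = 1/σ₀² + n/σ²; posterior mean is the precision-weighted average of μ₀ and x̄.
σ₀² = 135.02² = 18230.4004, σ² = 82.77² = 6850.8729; σ² + n·σ₀² = 6850.8729 + 12·18230.4004 = 225615.6777.
Posterior precision = 1/σ₀² + n/σ² = 1/18230.4004 + 12/6850.8729 = (σ² + n·σ₀²)/(σ₀²σ²) = 225615.6777/(18230.4004·6850.8729); posterior variance σₙ² = σ₀²σ²/(σ² + n·σ₀²) = 18230.4004·6850.8729/225615.6777 = 553.570378.
Posterior SD = √σₙ² = √(18230.4004·6850.8729/225615.6777) = 23.5281.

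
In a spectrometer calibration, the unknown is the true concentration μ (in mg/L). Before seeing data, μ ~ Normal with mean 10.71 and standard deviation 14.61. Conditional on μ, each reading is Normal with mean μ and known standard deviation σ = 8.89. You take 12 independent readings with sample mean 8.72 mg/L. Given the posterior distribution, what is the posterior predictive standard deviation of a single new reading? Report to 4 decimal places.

For Normal data with known variance σ², a Normal(μ₀, σ₀²) prior on μ is conjugate. Posterior precision = 1/σ₀² + n/σ²; posterior mean is the precision-weighted average of μ₀ and x̄.
σ₀² = 14.61² = 213.4521, σ² = 8.89² = 79.0321; σ² + n·σ₀² = 79.0321 + 12·213.4521 = 2640.4573.
Posterior precision = 1/σ₀² + n/σ² = 1/213.4521 + 12/79.0321 = (σ² + n·σ₀²)/(σ₀²σ²) = 2640.4573/(213.4521·79.0321); posterior variance σₙ² = σ₀²σ²/(σ² + n·σ₀²) = 213.4521·79.0321/2640.4573 = 6.388881.
Predictive variance for one new observation = σₙ² + σ² = 213.4521·79.0321/2640.4573 + 79.0321 = σ²·(σ₀² + 2640.4573)/2640.4573 = 79.0321·2853.9094/2640.4573 = 85.420981; SD = √(79.0321·2853.9094/2640.4573) = 9.2423.

9.2423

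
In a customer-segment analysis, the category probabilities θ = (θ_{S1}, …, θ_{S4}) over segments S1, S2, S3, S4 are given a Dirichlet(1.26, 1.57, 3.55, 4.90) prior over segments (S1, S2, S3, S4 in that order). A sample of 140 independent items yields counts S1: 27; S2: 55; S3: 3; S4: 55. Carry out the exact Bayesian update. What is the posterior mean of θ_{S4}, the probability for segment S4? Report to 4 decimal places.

0.3960

The Dirichlet prior is conjugate to the Multinomial likelihood: each posterior αⱼ = prior αⱼ + observed count nⱼ.
Posterior concentration: (28.26, 56.57, 6.55, 59.90), total = 151.28.
E[θ_{S4}|data] = α_{S4}/Σα = 59.90/151.28 = 0.3960.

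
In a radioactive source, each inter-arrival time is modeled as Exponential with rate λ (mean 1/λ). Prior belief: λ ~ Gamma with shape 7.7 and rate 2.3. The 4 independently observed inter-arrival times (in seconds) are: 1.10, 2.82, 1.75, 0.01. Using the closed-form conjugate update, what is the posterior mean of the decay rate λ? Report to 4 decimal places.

With a Gamma(shape α, rate β) prior on the exponential rate λ, the posterior after n observations with total T = Σxᵢ is Gamma(α+n, β+T).
Sum of observations T = 5.68 seconds; n = 4.
Posterior: Gamma(7.7+4, 2.3+5.68) = Gamma(11.7, 7.98).
Posterior mean of λ = α/β = 11.7/7.98 = 1.4662.

1.4662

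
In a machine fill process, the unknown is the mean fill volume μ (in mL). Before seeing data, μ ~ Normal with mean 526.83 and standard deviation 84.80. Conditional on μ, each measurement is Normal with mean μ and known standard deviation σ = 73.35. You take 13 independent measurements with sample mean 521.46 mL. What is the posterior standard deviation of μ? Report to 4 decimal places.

19.7823

For Normal data with known variance σ², a Normal(μ₀, σ₀²) prior on μ is conjugate. Posterior precision = 1/σ₀² + n/σ²; posterior mean is the precision-weighted average of μ₀ and x̄.
σ₀² = 84.80² = 7191.04, σ² = 73.35² = 5380.2225; σ² + n·σ₀² = 5380.2225 + 13·7191.04 = 98863.7425.
Posterior precision = 1/σ₀² + n/σ² = 1/7191.04 + 13/5380.2225 = (σ² + n·σ₀²)/(σ₀²σ²) = 98863.7425/(7191.04·5380.2225); posterior variance σₙ² = σ₀²σ²/(σ² + n·σ₀²) = 7191.04·5380.2225/98863.7425 = 391.340589.
Posterior SD = √σₙ² = √(7191.04·5380.2225/98863.7425) = 19.7823.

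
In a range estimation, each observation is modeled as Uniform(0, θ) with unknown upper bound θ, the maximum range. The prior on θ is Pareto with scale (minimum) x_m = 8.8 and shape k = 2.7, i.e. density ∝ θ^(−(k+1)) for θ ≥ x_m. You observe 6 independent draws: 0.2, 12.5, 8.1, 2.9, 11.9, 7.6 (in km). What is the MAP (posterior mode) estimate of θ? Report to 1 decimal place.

12.5

A Pareto(scale x_m, shape k) prior on the upper bound θ of Uniform(0, θ) is conjugate: posterior is Pareto(max(x_m, max xᵢ), k + n).
Sample maximum = 12.5; prior scale x_m = 8.8 → posterior scale = max = 12.5.
Posterior shape = 2.7 + 6 = 8.7.
The Pareto density is decreasing on [x_m, ∞), so the mode is x_m = 12.5.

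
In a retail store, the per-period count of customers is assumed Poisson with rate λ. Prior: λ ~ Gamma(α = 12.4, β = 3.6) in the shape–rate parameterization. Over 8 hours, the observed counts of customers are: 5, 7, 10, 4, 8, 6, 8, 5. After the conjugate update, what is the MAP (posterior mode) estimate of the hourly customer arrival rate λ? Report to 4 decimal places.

With a Gamma(shape α, rate β) prior, the Poisson likelihood is conjugate: the posterior is Gamma(α + ΣXᵢ, β + n).
Sum of counts S = 53 over n = 8 hours.
Posterior: Gamma(α+S, β+n) = Gamma(12.4+53, 3.6+8) = Gamma(65.4, 11.6).
Mode of Gamma(α,β) for α≥1 is (α−1)/β = 64.4/11.6 = 5.5517.

5.5517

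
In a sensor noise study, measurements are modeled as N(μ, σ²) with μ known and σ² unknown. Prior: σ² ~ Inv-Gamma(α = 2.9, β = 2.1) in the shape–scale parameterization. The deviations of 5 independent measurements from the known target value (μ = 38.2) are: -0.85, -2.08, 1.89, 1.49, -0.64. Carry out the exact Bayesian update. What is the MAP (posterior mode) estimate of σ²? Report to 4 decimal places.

With known mean μ and an Inverse-Gamma(α, β) prior on σ², the Normal likelihood is conjugate: posterior is Inv-Gamma(α + n/2, β + Σ(xᵢ−μ)²/2).
Σ(xᵢ−μ)² = (-0.85)² + (-2.08)² + (1.89)² + (1.49)² + (-0.64)² = 11.2507.
Posterior: Inv-Gamma(2.9 + 5/2, 2.1 + 11.2507/2) = Inv-Gamma(5.40, 7.72535).
Mode = β/(α+1) = 7.72535/6.40 = 1.2071.

1.2071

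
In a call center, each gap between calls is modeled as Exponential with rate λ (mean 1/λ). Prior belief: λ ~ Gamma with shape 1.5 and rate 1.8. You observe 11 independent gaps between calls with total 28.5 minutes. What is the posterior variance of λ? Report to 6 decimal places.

With a Gamma(shape α, rate β) prior on the exponential rate λ, the posterior after n observations with total T = Σxᵢ is Gamma(α+n, β+T).
Posterior: Gamma(1.5+11, 1.8+28.5) = Gamma(12.5, 30.3).
Var = α/β² = 0.013615.

0.013615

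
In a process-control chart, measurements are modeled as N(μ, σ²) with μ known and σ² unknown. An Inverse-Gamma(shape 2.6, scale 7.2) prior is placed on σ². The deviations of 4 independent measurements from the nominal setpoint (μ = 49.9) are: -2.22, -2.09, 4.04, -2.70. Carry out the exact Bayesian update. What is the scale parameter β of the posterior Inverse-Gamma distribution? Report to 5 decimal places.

With known mean μ and an Inverse-Gamma(α, β) prior on σ², the Normal likelihood is conjugate: posterior is Inv-Gamma(α + n/2, β + Σ(xᵢ−μ)²/2).
Σ(xᵢ−μ)² = (-2.22)² + (-2.09)² + (4.04)² + (-2.70)² = 32.9081.
Posterior: Inv-Gamma(2.6 + 4/2, 7.2 + 32.9081/2) = Inv-Gamma(4.60, 23.65405).
Posterior β = 23.65405.

23.65405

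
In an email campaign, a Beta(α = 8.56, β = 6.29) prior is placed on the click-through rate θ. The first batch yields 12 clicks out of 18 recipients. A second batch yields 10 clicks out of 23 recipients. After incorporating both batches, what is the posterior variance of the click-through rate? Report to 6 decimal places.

0.004358

The Beta prior is conjugate to a Binomial/Bernoulli likelihood; the update adds successes to α and failures to β.
After batch 1: Beta(8.56+12, 6.29+6) = Beta(20.56, 12.29).
After batch 2: Beta(20.56+10, 12.29+13) = Beta(30.56, 25.29).
Var = αβ/((α+β)²(α+β+1)) = 30.56·25.29/(55.85²·56.85) = 0.004358.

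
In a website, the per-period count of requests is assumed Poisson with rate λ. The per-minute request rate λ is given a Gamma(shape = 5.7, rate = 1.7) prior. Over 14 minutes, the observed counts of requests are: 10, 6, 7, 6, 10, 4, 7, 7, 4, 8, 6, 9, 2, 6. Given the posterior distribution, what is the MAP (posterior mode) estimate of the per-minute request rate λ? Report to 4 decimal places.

With a Gamma(shape α, rate β) prior, the Poisson likelihood is conjugate: the posterior is Gamma(α + ΣXᵢ, β + n).
Sum of counts S = 92 over n = 14 minutes.
Posterior: Gamma(α+S, β+n) = Gamma(5.7+92, 1.7+14) = Gamma(97.7, 15.7).
Mode of Gamma(α,β) for α≥1 is (α−1)/β = 96.7/15.7 = 6.1592.

6.1592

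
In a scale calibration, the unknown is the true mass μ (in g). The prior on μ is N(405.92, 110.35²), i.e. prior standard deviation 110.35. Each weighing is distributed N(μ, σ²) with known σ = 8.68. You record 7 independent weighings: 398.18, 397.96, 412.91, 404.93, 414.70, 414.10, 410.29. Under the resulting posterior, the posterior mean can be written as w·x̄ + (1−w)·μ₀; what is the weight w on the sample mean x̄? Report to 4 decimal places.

0.9991

For Normal data with known variance σ², a Normal(μ₀, σ₀²) prior on μ is conjugate. Posterior precision = 1/σ₀² + n/σ²; posterior mean is the precision-weighted average of μ₀ and x̄.
σ₀² = 110.35² = 12177.1225, σ² = 8.68² = 75.3424. Prior precision 1/σ₀² = 1/12177.1225; data precision n/σ² = 7/75.3424.
w = (n/σ²)/(1/σ₀² + n/σ²) = n·σ₀²/(σ² + n·σ₀²) = 7·12177.1225/(75.3424 + 7·12177.1225) = 85239.8575/85315.1999 = 0.9991.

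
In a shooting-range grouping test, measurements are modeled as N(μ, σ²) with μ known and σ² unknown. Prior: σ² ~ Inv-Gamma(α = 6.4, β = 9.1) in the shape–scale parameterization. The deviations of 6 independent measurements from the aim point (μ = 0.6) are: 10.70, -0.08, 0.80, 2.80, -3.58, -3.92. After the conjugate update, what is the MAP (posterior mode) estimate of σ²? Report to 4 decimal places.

With known mean μ and an Inverse-Gamma(α, β) prior on σ², the Normal likelihood is conjugate: posterior is Inv-Gamma(α + n/2, β + Σ(xᵢ−μ)²/2).
Σ(xᵢ−μ)² = (10.70)² + (-0.08)² + (0.80)² + (2.80)² + (-3.58)² + (-3.92)² = 151.1592.
Posterior: Inv-Gamma(6.4 + 6/2, 9.1 + 151.1592/2) = Inv-Gamma(9.40, 84.67960).
Mode = β/(α+1) = 84.67960/10.40 = 8.1423.

8.1423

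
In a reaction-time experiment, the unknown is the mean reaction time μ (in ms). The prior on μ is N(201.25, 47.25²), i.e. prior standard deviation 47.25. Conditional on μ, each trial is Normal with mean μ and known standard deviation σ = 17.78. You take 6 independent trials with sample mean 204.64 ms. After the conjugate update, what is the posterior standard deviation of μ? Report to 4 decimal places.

For Normal data with known variance σ², a Normal(μ₀, σ₀²) prior on μ is conjugate. Posterior precision = 1/σ₀² + n/σ²; posterior mean is the precision-weighted average of μ₀ and x̄.
σ₀² = 47.25² = 2232.5625, σ² = 17.78² = 316.1284; σ² + n·σ₀² = 316.1284 + 6·2232.5625 = 13711.5034.
Posterior precision = 1/σ₀² + n/σ² = 1/2232.5625 + 6/316.1284 = (σ² + n·σ₀²)/(σ₀²σ²) = 13711.5034/(2232.5625·316.1284); posterior variance σₙ² = σ₀²σ²/(σ² + n·σ₀²) = 2232.5625·316.1284/13711.5034 = 51.473306.
Posterior SD = √σₙ² = √(2232.5625·316.1284/13711.5034) = 7.1745.

7.1745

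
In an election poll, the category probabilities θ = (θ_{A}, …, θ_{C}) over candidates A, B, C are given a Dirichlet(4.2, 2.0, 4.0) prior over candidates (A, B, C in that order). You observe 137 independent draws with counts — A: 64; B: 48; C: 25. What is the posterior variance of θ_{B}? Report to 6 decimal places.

The Dirichlet prior is conjugate to the Multinomial likelihood: each posterior αⱼ = prior αⱼ + observed count nⱼ.
Posterior concentration: (68.2, 50.0, 29.0), total = 147.2.
Var[θ_j] = α_j(Σα−α_j)/((Σα)²(Σα+1)) = 50.0·97.2/(147.2²·148.2) = 0.001513.

0.001513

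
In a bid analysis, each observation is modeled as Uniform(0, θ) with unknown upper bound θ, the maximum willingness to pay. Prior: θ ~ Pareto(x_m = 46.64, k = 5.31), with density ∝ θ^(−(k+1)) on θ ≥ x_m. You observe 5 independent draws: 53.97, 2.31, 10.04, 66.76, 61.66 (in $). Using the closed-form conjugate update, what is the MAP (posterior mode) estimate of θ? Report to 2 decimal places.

66.76

A Pareto(scale x_m, shape k) prior on the upper bound θ of Uniform(0, θ) is conjugate: posterior is Pareto(max(x_m, max xᵢ), k + n).
Sample maximum = 66.76; prior scale x_m = 46.64 → posterior scale = max = 66.76.
Posterior shape = 5.31 + 5 = 10.31.
The Pareto density is decreasing on [x_m, ∞), so the mode is x_m = 66.76.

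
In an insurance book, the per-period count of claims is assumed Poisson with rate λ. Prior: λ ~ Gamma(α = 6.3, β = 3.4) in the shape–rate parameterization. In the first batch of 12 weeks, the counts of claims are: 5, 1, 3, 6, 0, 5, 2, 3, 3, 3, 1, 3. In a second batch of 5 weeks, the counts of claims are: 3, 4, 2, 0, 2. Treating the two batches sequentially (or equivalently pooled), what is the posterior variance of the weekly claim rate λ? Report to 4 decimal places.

With a Gamma(shape α, rate β) prior, the Poisson likelihood is conjugate: the posterior is Gamma(α + ΣXᵢ, β + n).
Batch 1: sum of counts S = 35 over n = 12 weeks.
After batch 1: Gamma(α+S, β+n) = Gamma(6.3+35, 3.4+12) = Gamma(41.3, 15.4).
Batch 2: sum of counts S = 11 over n = 5 weeks.
After batch 2: Gamma(α+S, β+n) = Gamma(41.3+11, 15.4+5) = Gamma(52.3, 20.4).
Var = α/β² = 52.3/20.4² = 0.1257.

0.1257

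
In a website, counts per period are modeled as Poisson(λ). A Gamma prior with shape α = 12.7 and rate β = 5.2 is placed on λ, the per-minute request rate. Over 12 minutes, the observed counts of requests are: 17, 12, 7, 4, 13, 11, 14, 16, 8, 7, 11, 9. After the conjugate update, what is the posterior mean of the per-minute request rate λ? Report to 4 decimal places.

With a Gamma(shape α, rate β) prior, the Poisson likelihood is conjugate: the posterior is Gamma(α + ΣXᵢ, β + n).
Sum of counts S = 129 over n = 12 minutes.
Posterior: Gamma(α+S, β+n) = Gamma(12.7+129, 5.2+12) = Gamma(141.7, 17.2).
Posterior mean = α/β = 141.7/17.2 = 8.2384.

8.2384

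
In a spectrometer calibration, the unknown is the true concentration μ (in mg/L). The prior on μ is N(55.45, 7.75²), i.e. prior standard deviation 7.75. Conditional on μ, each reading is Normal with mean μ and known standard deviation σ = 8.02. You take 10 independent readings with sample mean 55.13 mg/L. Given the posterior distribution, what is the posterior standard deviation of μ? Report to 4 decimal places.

For Normal data with known variance σ², a Normal(μ₀, σ₀²) prior on μ is conjugate. Posterior precision = 1/σ₀² + n/σ²; posterior mean is the precision-weighted average of μ₀ and x̄.
σ₀² = 7.75² = 60.0625, σ² = 8.02² = 64.3204; σ² + n·σ₀² = 64.3204 + 10·60.0625 = 664.9454.
Posterior precision = 1/σ₀² + n/σ² = 1/60.0625 + 10/64.3204 = (σ² + n·σ₀²)/(σ₀²σ²) = 664.9454/(60.0625·64.3204); posterior variance σₙ² = σ₀²σ²/(σ² + n·σ₀²) = 60.0625·64.3204/664.9454 = 5.809867.
Posterior SD = √σₙ² = √(60.0625·64.3204/664.9454) = 2.4104.

2.4104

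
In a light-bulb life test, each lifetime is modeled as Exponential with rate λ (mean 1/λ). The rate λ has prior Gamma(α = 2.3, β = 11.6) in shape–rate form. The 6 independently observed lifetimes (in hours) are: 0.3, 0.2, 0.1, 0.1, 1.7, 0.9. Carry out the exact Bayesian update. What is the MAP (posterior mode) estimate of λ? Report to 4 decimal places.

0.4899

With a Gamma(shape α, rate β) prior on the exponential rate λ, the posterior after n observations with total T = Σxᵢ is Gamma(α+n, β+T).
Sum of observations T = 3.3 hours; n = 6.
Posterior: Gamma(2.3+6, 11.6+3.3) = Gamma(8.3, 14.9).
Mode = (α−1)/β = 0.4899.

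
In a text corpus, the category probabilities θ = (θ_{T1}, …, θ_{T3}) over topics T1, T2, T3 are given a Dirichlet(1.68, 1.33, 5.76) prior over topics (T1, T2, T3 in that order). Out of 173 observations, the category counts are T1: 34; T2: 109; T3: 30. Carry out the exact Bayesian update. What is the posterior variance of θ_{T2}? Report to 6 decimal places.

The Dirichlet prior is conjugate to the Multinomial likelihood: each posterior αⱼ = prior αⱼ + observed count nⱼ.
Posterior concentration: (35.68, 110.33, 35.76), total = 181.77.
Var[θ_j] = α_j(Σα−α_j)/((Σα)²(Σα+1)) = 110.33·71.44/(181.77²·182.77) = 0.001305.

0.001305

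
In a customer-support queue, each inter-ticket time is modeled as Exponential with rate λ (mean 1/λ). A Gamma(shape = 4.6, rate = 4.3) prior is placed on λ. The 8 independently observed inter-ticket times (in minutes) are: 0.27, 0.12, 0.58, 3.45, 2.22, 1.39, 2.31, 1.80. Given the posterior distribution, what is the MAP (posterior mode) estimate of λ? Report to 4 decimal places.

With a Gamma(shape α, rate β) prior on the exponential rate λ, the posterior after n observations with total T = Σxᵢ is Gamma(α+n, β+T).
Sum of observations T = 12.14 minutes; n = 8.
Posterior: Gamma(4.6+8, 4.3+12.14) = Gamma(12.6, 16.44).
Mode = (α−1)/β = 0.7056.

0.7056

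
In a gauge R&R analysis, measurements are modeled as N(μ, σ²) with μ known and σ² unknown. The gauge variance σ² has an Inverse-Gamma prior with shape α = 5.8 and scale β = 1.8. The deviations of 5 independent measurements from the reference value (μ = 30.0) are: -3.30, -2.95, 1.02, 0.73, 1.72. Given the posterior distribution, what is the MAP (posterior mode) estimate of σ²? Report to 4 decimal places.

1.4905

With known mean μ and an Inverse-Gamma(α, β) prior on σ², the Normal likelihood is conjugate: posterior is Inv-Gamma(α + n/2, β + Σ(xᵢ−μ)²/2).
Σ(xᵢ−μ)² = (-3.30)² + (-2.95)² + (1.02)² + (0.73)² + (1.72)² = 24.1242.
Posterior: Inv-Gamma(5.8 + 5/2, 1.8 + 24.1242/2) = Inv-Gamma(8.30, 13.86210).
Mode = β/(α+1) = 13.86210/9.30 = 1.4905.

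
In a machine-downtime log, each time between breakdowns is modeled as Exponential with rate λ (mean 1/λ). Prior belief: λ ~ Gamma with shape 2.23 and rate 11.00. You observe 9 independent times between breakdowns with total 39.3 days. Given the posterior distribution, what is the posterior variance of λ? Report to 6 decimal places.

0.004439

With a Gamma(shape α, rate β) prior on the exponential rate λ, the posterior after n observations with total T = Σxᵢ is Gamma(α+n, β+T).
Posterior: Gamma(2.23+9, 11.00+39.3) = Gamma(11.23, 50.30).
Var = α/β² = 0.004439.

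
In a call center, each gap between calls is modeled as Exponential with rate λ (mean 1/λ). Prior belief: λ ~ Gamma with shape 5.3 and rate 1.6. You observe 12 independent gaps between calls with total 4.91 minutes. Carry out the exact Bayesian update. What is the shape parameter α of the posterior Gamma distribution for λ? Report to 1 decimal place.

17.3

With a Gamma(shape α, rate β) prior on the exponential rate λ, the posterior after n observations with total T = Σxᵢ is Gamma(α+n, β+T).
Posterior: Gamma(5.3+12, 1.6+4.91) = Gamma(17.3, 6.51).
Posterior α = 17.3.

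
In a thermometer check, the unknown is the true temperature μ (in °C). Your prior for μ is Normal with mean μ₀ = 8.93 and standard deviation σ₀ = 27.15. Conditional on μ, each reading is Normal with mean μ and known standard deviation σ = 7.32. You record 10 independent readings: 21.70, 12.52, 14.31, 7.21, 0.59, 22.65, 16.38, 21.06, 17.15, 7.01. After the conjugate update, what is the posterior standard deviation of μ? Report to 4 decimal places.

For Normal data with known variance σ², a Normal(μ₀, σ₀²) prior on μ is conjugate. Posterior precision = 1/σ₀² + n/σ²; posterior mean is the precision-weighted average of μ₀ and x̄.
σ₀² = 27.15² = 737.1225, σ² = 7.32² = 53.5824; σ² + n·σ₀² = 53.5824 + 10·737.1225 = 7424.8074.
Posterior precision = 1/σ₀² + n/σ² = 1/737.1225 + 10/53.5824 = (σ² + n·σ₀²)/(σ₀²σ²) = 7424.8074/(737.1225·53.5824); posterior variance σₙ² = σ₀²σ²/(σ² + n·σ₀²) = 737.1225·53.5824/7424.8074 = 5.319571.
Posterior SD = √σₙ² = √(737.1225·53.5824/7424.8074) = 2.3064.

2.3064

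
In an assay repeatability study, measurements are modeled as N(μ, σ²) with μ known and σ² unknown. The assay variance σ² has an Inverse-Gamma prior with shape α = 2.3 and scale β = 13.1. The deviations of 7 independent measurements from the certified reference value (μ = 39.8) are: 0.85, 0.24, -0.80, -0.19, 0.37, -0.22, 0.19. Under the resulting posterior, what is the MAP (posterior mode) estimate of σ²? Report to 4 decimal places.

With known mean μ and an Inverse-Gamma(α, β) prior on σ², the Normal likelihood is conjugate: posterior is Inv-Gamma(α + n/2, β + Σ(xᵢ−μ)²/2).
Σ(xᵢ−μ)² = (0.85)² + (0.24)² + (-0.80)² + (-0.19)² + (0.37)² + (-0.22)² + (0.19)² = 1.6776.
Posterior: Inv-Gamma(2.3 + 7/2, 13.1 + 1.6776/2) = Inv-Gamma(5.80, 13.93880).
Mode = β/(α+1) = 13.93880/6.80 = 2.0498.

2.0498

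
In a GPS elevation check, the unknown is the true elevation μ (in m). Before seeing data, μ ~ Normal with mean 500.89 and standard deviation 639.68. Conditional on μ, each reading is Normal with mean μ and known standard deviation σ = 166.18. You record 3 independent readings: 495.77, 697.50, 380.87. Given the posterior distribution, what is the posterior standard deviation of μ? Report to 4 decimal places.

For Normal data with known variance σ², a Normal(μ₀, σ₀²) prior on μ is conjugate. Posterior precision = 1/σ₀² + n/σ²; posterior mean is the precision-weighted average of μ₀ and x̄.
σ₀² = 639.68² = 409190.5024, σ² = 166.18² = 27615.7924; σ² + n·σ₀² = 27615.7924 + 3·409190.5024 = 1255187.2996.
Posterior precision = 1/σ₀² + n/σ² = 1/409190.5024 + 3/27615.7924 = (σ² + n·σ₀²)/(σ₀²σ²) = 1255187.2996/(409190.5024·27615.7924); posterior variance σₙ² = σ₀²σ²/(σ² + n·σ₀²) = 409190.5024·27615.7924/1255187.2996 = 9002.736062.
Posterior SD = √σₙ² = √(409190.5024·27615.7924/1255187.2996) = 94.8827.

94.8827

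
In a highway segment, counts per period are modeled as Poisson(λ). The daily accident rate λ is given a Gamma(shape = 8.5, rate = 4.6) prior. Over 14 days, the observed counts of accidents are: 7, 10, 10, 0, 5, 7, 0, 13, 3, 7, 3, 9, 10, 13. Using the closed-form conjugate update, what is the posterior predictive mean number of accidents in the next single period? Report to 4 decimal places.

With a Gamma(shape α, rate β) prior, the Poisson likelihood is conjugate: the posterior is Gamma(α + ΣXᵢ, β + n).
Sum of counts S = 97 over n = 14 days.
Posterior: Gamma(α+S, β+n) = Gamma(8.5+97, 4.6+14) = Gamma(105.5, 18.6).
The predictive distribution for one future period is NegBinom with mean α/β = 5.6720.

5.6720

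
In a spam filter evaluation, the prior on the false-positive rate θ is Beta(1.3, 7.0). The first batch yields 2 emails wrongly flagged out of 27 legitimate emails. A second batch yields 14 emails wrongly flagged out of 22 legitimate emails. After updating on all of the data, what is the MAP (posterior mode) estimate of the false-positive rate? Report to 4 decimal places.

The Beta prior is conjugate to a Binomial/Bernoulli likelihood; the update adds successes to α and failures to β.
After batch 1: Beta(1.3+2, 7.0+25) = Beta(3.3, 32.0).
After batch 2: Beta(3.3+14, 32.0+8) = Beta(17.3, 40.0).
Mode of Beta(a,b) for a,b>1 is (a−1)/(a+b−2) = 16.3/55.3 = 0.2948.

0.2948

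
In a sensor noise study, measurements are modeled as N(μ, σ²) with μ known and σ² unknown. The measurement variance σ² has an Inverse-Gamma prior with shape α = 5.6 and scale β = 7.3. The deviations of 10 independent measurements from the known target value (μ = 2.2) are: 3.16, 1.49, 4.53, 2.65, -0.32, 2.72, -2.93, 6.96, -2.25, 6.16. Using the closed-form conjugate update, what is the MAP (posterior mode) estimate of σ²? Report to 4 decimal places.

6.9778

With known mean μ and an Inverse-Gamma(α, β) prior on σ², the Normal likelihood is conjugate: posterior is Inv-Gamma(α + n/2, β + Σ(xᵢ−μ)²/2).
Σ(xᵢ−μ)² = (3.16)² + (1.49)² + (4.53)² + (2.65)² + (-0.32)² + (2.72)² + (-2.93)² + (6.96)² + (-2.25)² + (6.16)² = 147.2845.
Posterior: Inv-Gamma(5.6 + 10/2, 7.3 + 147.2845/2) = Inv-Gamma(10.60, 80.94225).
Mode = β/(α+1) = 80.94225/11.60 = 6.9778.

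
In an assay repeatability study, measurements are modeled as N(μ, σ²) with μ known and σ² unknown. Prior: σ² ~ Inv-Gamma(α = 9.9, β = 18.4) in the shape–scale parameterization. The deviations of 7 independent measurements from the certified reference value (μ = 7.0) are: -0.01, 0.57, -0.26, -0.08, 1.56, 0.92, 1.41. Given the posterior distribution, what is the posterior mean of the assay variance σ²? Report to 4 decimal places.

With known mean μ and an Inverse-Gamma(α, β) prior on σ², the Normal likelihood is conjugate: posterior is Inv-Gamma(α + n/2, β + Σ(xᵢ−μ)²/2).
Σ(xᵢ−μ)² = (-0.01)² + (0.57)² + (-0.26)² + (-0.08)² + (1.56)² + (0.92)² + (1.41)² = 5.6671.
Posterior: Inv-Gamma(9.9 + 7/2, 18.4 + 5.6671/2) = Inv-Gamma(13.40, 21.23355).
E[σ²|data] = β/(α−1) = 21.23355/12.40 = 1.7124.

1.7124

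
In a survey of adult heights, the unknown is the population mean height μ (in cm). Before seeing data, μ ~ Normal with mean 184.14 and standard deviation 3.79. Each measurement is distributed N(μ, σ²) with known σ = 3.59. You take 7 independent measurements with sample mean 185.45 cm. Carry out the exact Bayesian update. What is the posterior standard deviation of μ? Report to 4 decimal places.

1.2775

For Normal data with known variance σ², a Normal(μ₀, σ₀²) prior on μ is conjugate. Posterior precision = 1/σ₀² + n/σ²; posterior mean is the precision-weighted average of μ₀ and x̄.
σ₀² = 3.79² = 14.3641, σ² = 3.59² = 12.8881; σ² + n·σ₀² = 12.8881 + 7·14.3641 = 113.4368.
Posterior precision = 1/σ₀² + n/σ² = 1/14.3641 + 7/12.8881 = (σ² + n·σ₀²)/(σ₀²σ²) = 113.4368/(14.3641·12.8881); posterior variance σₙ² = σ₀²σ²/(σ² + n·σ₀²) = 14.3641·12.8881/113.4368 = 1.631974.
Posterior SD = √σₙ² = √(14.3641·12.8881/113.4368) = 1.2775.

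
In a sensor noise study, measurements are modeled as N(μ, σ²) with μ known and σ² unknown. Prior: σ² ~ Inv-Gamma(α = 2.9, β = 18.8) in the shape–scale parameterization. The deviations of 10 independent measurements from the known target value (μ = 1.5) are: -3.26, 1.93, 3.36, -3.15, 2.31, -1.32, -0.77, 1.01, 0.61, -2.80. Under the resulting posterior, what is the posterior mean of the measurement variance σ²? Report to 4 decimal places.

With known mean μ and an Inverse-Gamma(α, β) prior on σ², the Normal likelihood is conjugate: posterior is Inv-Gamma(α + n/2, β + Σ(xᵢ−μ)²/2).
Σ(xᵢ−μ)² = (-3.26)² + (1.93)² + (3.36)² + (-3.15)² + (2.31)² + (-1.32)² + (-0.77)² + (1.01)² + (0.61)² + (-2.80)² = 52.4682.
Posterior: Inv-Gamma(2.9 + 10/2, 18.8 + 52.4682/2) = Inv-Gamma(7.90, 45.03410).
E[σ²|data] = β/(α−1) = 45.03410/6.90 = 6.5267.

6.5267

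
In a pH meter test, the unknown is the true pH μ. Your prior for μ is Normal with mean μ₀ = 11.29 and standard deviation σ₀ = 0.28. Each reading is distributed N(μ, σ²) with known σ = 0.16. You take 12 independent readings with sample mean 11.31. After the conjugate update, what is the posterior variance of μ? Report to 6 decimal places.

For Normal data with known variance σ², a Normal(μ₀, σ₀²) prior on μ is conjugate. Posterior precision = 1/σ₀² + n/σ²; posterior mean is the precision-weighted average of μ₀ and x̄.
σ₀² = 0.28² = 0.0784, σ² = 0.16² = 0.0256; σ² + n·σ₀² = 0.0256 + 12·0.0784 = 0.9664.
Posterior precision = 1/σ₀² + n/σ² = 1/0.0784 + 12/0.0256 = (σ² + n·σ₀²)/(σ₀²σ²) = 0.9664/(0.0784·0.0256); posterior variance σₙ² = σ₀²σ²/(σ² + n·σ₀²) = 0.0784·0.0256/0.9664 = 0.002077.

0.002077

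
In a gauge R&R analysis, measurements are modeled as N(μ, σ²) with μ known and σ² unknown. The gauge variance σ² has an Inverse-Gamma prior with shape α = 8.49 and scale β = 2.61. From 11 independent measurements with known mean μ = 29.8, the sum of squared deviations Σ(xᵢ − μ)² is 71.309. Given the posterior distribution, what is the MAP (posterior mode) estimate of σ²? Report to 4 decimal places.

With known mean μ and an Inverse-Gamma(α, β) prior on σ², the Normal likelihood is conjugate: posterior is Inv-Gamma(α + n/2, β + Σ(xᵢ−μ)²/2).
Posterior: Inv-Gamma(8.49 + 11/2, 2.61 + 71.309/2) = Inv-Gamma(13.99, 38.2645).
Mode = β/(α+1) = 38.2645/14.99 = 2.5527.

2.5527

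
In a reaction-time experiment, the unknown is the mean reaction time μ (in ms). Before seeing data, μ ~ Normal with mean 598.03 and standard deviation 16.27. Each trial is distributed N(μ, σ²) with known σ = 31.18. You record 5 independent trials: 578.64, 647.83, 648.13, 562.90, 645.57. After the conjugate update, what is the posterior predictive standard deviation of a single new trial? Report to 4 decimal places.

32.9286

For Normal data with known variance σ², a Normal(μ₀, σ₀²) prior on μ is conjugate. Posterior precision = 1/σ₀² + n/σ²; posterior mean is the precision-weighted average of μ₀ and x̄.
σ₀² = 16.27² = 264.7129, σ² = 31.18² = 972.1924; σ² + n·σ₀² = 972.1924 + 5·264.7129 = 2295.7569.
Posterior precision = 1/σ₀² + n/σ² = 1/264.7129 + 5/972.1924 = (σ² + n·σ₀²)/(σ₀²σ²) = 2295.7569/(264.7129·972.1924); posterior variance σₙ² = σ₀²σ²/(σ² + n·σ₀²) = 264.7129·972.1924/2295.7569 = 112.098920.
Predictive variance for one new observation = σₙ² + σ² = 264.7129·972.1924/2295.7569 + 972.1924 = σ²·(σ₀² + 2295.7569)/2295.7569 = 972.1924·2560.4698/2295.7569 = 1084.291320; SD = √(972.1924·2560.4698/2295.7569) = 32.9286.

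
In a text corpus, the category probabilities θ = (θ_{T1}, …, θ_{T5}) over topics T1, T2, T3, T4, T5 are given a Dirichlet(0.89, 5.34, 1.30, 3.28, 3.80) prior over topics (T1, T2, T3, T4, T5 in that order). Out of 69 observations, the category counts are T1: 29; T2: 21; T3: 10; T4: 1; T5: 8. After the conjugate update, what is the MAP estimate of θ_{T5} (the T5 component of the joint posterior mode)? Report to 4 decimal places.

The Dirichlet prior is conjugate to the Multinomial likelihood: each posterior αⱼ = prior αⱼ + observed count nⱼ.
Posterior concentration: (29.89, 26.34, 11.30, 4.28, 11.80), total = 83.61.
Joint mode component: (α_{T5}−1)/(Σα−K) = 10.80/78.61 = 0.1374.

0.1374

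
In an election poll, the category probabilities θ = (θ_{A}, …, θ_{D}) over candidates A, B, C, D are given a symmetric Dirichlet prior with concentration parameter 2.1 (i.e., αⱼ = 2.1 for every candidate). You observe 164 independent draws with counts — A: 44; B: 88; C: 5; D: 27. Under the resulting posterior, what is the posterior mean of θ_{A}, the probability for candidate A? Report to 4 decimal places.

The Dirichlet prior is conjugate to the Multinomial likelihood: each posterior αⱼ = prior αⱼ + observed count nⱼ.
Posterior concentration: (46.1, 90.1, 7.1, 29.1), total = 172.4.
E[θ_{A}|data] = α_{A}/Σα = 46.1/172.4 = 0.2674.

0.2674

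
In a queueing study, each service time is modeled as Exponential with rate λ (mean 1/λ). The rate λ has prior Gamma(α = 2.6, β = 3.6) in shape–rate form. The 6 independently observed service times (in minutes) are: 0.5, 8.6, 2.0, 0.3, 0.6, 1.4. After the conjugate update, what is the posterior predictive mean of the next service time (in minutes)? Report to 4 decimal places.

With a Gamma(shape α, rate β) prior on the exponential rate λ, the posterior after n observations with total T = Σxᵢ is Gamma(α+n, β+T).
Sum of observations T = 13.4 minutes; n = 6.
Posterior: Gamma(2.6+6, 3.6+13.4) = Gamma(8.6, 17.0).
The predictive distribution for the next observation is Lomax; its mean is β/(α−1) = 17.0/7.6 = 2.2368.

2.2368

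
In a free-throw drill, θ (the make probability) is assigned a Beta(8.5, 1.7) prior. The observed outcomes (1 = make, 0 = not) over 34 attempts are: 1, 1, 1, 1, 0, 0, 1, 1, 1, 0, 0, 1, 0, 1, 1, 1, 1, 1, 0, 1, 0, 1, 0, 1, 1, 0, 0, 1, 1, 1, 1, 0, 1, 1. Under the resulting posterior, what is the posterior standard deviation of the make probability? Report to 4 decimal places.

0.0673

The Beta prior is conjugate to a Binomial/Bernoulli likelihood; the update adds successes to α and failures to β.
Posterior: Beta(α+k, β+n−k) = Beta(8.5+23, 1.7+11) = Beta(31.5, 12.7).
Var = αβ/((α+β)²(α+β+1)) = 31.5·12.7/(44.2²·45.2) = 0.00453035; SD = √0.00453035 = 0.0673.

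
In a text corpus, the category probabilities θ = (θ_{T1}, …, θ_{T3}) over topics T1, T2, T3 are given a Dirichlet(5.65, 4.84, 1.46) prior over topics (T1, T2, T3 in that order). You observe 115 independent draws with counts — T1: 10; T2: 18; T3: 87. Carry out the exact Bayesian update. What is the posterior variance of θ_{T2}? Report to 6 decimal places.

0.001153

The Dirichlet prior is conjugate to the Multinomial likelihood: each posterior αⱼ = prior αⱼ + observed count nⱼ.
Posterior concentration: (15.65, 22.84, 88.46), total = 126.95.
Var[θ_j] = α_j(Σα−α_j)/((Σα)²(Σα+1)) = 22.84·104.11/(126.95²·127.95) = 0.001153.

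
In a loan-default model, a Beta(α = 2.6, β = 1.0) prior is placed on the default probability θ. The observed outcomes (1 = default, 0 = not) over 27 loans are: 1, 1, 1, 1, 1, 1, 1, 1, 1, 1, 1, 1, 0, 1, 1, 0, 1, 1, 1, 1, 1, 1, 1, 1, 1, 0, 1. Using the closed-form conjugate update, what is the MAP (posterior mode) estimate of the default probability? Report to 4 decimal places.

The Beta prior is conjugate to a Binomial/Bernoulli likelihood; the update adds successes to α and failures to β.
Posterior: Beta(α+k, β+n−k) = Beta(2.6+24, 1.0+3) = Beta(26.6, 4.0).
Mode of Beta(a,b) for a,b>1 is (a−1)/(a+b−2) = 25.6/28.6 = 0.8951.

0.8951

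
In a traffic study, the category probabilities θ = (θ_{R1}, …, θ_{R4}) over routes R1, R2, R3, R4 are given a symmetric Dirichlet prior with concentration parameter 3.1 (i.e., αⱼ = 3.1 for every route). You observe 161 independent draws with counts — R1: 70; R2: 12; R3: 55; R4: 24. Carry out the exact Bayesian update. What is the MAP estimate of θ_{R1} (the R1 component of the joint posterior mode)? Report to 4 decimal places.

The Dirichlet prior is conjugate to the Multinomial likelihood: each posterior αⱼ = prior αⱼ + observed count nⱼ.
Posterior concentration: (73.1, 15.1, 58.1, 27.1), total = 173.4.
Joint mode component: (α_{R1}−1)/(Σα−K) = 72.1/169.4 = 0.4256.

0.4256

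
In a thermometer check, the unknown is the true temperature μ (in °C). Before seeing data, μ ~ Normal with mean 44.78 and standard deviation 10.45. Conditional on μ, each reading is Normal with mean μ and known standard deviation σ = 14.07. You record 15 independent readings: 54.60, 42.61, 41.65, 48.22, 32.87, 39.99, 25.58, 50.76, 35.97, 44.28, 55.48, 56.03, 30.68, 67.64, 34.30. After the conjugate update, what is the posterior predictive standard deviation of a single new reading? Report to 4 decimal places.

For Normal data with known variance σ², a Normal(μ₀, σ₀²) prior on μ is conjugate. Posterior precision = 1/σ₀² + n/σ²; posterior mean is the precision-weighted average of μ₀ and x̄.
σ₀² = 10.45² = 109.2025, σ² = 14.07² = 197.9649; σ² + n·σ₀² = 197.9649 + 15·109.2025 = 1836.0024.
Posterior precision = 1/σ₀² + n/σ² = 1/109.2025 + 15/197.9649 = (σ² + n·σ₀²)/(σ₀²σ²) = 1836.0024/(109.2025·197.9649); posterior variance σₙ² = σ₀²σ²/(σ² + n·σ₀²) = 109.2025·197.9649/1836.0024 = 11.774637.
Predictive variance for one new observation = σₙ² + σ² = 109.2025·197.9649/1836.0024 + 197.9649 = σ²·(σ₀² + 1836.0024)/1836.0024 = 197.9649·1945.2049/1836.0024 = 209.739537; SD = √(197.9649·1945.2049/1836.0024) = 14.4824.

14.4824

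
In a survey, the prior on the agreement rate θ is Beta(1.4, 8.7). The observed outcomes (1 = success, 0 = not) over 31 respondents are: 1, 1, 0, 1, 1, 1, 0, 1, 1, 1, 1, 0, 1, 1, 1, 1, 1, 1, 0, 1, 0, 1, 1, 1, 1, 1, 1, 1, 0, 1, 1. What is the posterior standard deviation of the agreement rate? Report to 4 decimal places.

The Beta prior is conjugate to a Binomial/Bernoulli likelihood; the update adds successes to α and failures to β.
Posterior: Beta(α+k, β+n−k) = Beta(1.4+25, 8.7+6) = Beta(26.4, 14.7).
Var = αβ/((α+β)²(α+β+1)) = 26.4·14.7/(41.1²·42.1) = 0.00545702; SD = √0.00545702 = 0.0739.

0.0739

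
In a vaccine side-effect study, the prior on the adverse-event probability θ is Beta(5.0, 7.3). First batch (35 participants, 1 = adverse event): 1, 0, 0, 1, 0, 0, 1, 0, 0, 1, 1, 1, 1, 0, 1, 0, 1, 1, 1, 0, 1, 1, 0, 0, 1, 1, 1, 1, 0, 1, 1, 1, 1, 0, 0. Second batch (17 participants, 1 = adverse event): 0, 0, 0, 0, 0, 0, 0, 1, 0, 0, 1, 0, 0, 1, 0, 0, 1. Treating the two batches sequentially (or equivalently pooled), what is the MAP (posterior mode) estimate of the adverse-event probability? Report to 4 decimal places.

The Beta prior is conjugate to a Binomial/Bernoulli likelihood; the update adds successes to α and failures to β.
After batch 1: Beta(5.0+21, 7.3+14) = Beta(26.0, 21.3).
After batch 2: Beta(26.0+4, 21.3+13) = Beta(30.0, 34.3).
Mode of Beta(a,b) for a,b>1 is (a−1)/(a+b−2) = 29.0/62.3 = 0.4655.

0.4655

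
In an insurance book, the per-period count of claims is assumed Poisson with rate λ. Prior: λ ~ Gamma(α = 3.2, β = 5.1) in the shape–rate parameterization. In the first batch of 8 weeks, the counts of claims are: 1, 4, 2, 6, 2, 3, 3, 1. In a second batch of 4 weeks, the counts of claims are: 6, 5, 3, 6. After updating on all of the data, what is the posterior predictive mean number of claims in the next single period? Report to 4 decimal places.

2.6433

With a Gamma(shape α, rate β) prior, the Poisson likelihood is conjugate: the posterior is Gamma(α + ΣXᵢ, β + n).
Batch 1: sum of counts S = 22 over n = 8 weeks.
After batch 1: Gamma(α+S, β+n) = Gamma(3.2+22, 5.1+8) = Gamma(25.2, 13.1).
Batch 2: sum of counts S = 20 over n = 4 weeks.
After batch 2: Gamma(α+S, β+n) = Gamma(25.2+20, 13.1+4) = Gamma(45.2, 17.1).
The predictive distribution for one future period is NegBinom with mean α/β = 2.6433.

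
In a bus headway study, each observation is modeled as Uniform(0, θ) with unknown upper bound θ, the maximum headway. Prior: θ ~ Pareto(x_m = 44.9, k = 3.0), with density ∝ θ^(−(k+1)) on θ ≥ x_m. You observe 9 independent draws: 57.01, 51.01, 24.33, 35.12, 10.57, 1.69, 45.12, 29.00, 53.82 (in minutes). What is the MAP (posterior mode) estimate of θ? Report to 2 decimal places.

A Pareto(scale x_m, shape k) prior on the upper bound θ of Uniform(0, θ) is conjugate: posterior is Pareto(max(x_m, max xᵢ), k + n).
Sample maximum = 57.01; prior scale x_m = 44.9 → posterior scale = max = 57.01.
Posterior shape = 3.0 + 9 = 12.0.
The Pareto density is decreasing on [x_m, ∞), so the mode is x_m = 57.01.

57.01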